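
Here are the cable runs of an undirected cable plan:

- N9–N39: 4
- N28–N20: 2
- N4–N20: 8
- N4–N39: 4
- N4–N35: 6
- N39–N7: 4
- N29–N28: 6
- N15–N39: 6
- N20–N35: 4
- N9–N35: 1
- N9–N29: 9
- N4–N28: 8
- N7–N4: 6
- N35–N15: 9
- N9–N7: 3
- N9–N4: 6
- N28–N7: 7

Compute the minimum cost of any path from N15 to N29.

Running Dijkstra from N15:
N15: 0
N39: 6  (via N15)
N35: 9  (via N15)
N4: 10  (via N39)
N7: 10  (via N39)
N9: 10  (via N39)
N20: 13  (via N35)
N28: 15  (via N20)
N29: 19  (via N9)
Shortest route: N15 → N39 → N9 → N29 = 19.

19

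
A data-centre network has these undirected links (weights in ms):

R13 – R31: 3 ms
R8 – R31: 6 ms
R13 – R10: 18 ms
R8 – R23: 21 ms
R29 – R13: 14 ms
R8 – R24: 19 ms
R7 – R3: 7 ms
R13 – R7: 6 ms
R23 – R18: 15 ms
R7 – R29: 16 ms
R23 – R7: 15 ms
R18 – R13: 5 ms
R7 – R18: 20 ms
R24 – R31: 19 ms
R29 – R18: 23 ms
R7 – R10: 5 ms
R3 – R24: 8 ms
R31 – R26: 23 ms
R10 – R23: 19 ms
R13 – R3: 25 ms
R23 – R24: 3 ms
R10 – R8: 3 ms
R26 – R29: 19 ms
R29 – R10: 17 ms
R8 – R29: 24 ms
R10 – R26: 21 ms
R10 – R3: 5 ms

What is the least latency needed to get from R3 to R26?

Enumerating some paths:
R3 - R10 - R26: 5+21 = 26
R3 - R7 - R10 - R26: 7+5+21 = 33
R3 - R7 - R13 - R31 - R26: 7+6+3+23 = 39
R3 - R10 - R8 - R31 - R26: 5+3+6+23 = 37
Cheapest is R3 - R10 - R26 at 26 ms.

26 ms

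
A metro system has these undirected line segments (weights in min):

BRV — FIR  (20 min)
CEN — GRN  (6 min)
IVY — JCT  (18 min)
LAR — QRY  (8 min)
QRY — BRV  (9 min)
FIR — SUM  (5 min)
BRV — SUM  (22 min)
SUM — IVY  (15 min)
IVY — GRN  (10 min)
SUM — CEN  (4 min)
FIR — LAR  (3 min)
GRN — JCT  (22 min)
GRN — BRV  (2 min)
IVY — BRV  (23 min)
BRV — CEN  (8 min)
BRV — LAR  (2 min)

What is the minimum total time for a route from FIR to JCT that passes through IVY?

35 min

Shortest FIR→IVY: FIR–LAR–BRV–GRN–IVY = 17
Best IVY to JCT: IVY–JCT costing 18
Total via IVY: 17 + 18 = 35 min.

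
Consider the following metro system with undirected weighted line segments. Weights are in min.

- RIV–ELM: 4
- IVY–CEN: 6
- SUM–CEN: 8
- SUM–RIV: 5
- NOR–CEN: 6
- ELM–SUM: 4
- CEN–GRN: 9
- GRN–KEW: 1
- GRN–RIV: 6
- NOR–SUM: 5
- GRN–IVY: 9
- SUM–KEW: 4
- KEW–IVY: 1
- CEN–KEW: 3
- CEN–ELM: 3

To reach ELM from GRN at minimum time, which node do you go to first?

Enumerating some paths:
GRN–KEW–SUM–ELM: 1+4+4 = 9
GRN–KEW–CEN–ELM: 1+3+3 = 7
The minimum is 7 min via GRN–KEW–CEN–ELM.
So from GRN the first move is to KEW.

KEW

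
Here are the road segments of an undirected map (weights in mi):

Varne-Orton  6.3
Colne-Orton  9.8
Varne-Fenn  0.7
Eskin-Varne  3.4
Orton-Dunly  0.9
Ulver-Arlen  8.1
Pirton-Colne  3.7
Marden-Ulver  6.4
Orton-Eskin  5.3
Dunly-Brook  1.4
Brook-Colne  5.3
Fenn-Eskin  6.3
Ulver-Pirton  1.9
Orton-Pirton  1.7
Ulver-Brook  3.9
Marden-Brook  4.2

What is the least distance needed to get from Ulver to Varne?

9.9 mi

Running Dijkstra from Ulver:
Ulver: 0
Pirton: 1.9  (via Ulver)
Orton: 3.6  (via Pirton)
Brook: 3.9  (via Ulver)
Dunly: 4.5  (via Orton)
Colne: 5.6  (via Pirton)
Marden: 6.4  (via Ulver)
Arlen: 8.1  (via Ulver)
Eskin: 8.9  (via Orton)
Varne: 9.9  (via Orton)
Shortest route: Ulver–Pirton–Orton–Varne = 9.9 mi.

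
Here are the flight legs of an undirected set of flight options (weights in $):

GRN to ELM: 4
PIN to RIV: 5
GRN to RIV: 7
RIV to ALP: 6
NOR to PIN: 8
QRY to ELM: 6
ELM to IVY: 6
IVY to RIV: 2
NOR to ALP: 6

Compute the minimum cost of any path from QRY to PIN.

Candidate routes:
QRY - ELM - GRN - RIV - PIN: 6+4+7+5 = 22
QRY - ELM - GRN - RIV - ALP - NOR - PIN: 6+4+7+6+6+8 = 37
QRY - ELM - IVY - RIV - PIN: 6+6+2+5 = 19
QRY - ELM - IVY - RIV - ALP - NOR - PIN: 6+6+2+6+6+8 = 34
The minimum is $19 via QRY - ELM - IVY - RIV - PIN.

$19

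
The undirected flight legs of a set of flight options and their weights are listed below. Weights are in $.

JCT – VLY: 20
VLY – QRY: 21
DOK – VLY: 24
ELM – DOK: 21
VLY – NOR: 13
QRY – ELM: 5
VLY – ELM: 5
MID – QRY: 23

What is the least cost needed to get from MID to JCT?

$53

Candidate routes:
MID → QRY → VLY → JCT: 23+21+20 = 64
MID → QRY → ELM → VLY → JCT: 23+5+5+20 = 53
The minimum is $53 via MID → QRY → ELM → VLY → JCT.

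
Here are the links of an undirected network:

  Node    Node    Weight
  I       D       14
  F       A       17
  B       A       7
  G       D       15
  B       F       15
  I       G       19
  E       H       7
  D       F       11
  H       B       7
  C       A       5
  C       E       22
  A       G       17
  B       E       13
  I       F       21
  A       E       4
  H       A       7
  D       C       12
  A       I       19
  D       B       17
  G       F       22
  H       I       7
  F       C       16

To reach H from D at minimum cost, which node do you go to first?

Enumerating some paths:
D - B - H: 17+7 = 24
D - C - A - H: 12+5+7 = 24
D - I - H: 14+7 = 21
The minimum is 21 via D - I - H.
So from D the first move is to I.

I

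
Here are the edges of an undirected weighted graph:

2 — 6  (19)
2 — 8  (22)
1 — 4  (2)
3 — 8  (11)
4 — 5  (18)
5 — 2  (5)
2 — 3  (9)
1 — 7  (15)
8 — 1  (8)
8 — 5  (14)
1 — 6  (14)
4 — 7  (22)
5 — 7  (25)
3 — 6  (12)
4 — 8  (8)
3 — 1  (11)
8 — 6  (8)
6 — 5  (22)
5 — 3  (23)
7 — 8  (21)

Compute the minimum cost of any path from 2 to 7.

Running Dijkstra from 2:
2: 0
5: 5  (via 2)
3: 9  (via 2)
6: 19  (via 2)
8: 19  (via 5)
1: 20  (via 3)
4: 22  (via 1)
7: 30  (via 5)
Shortest route: 2 → 5 → 7 = 30.

30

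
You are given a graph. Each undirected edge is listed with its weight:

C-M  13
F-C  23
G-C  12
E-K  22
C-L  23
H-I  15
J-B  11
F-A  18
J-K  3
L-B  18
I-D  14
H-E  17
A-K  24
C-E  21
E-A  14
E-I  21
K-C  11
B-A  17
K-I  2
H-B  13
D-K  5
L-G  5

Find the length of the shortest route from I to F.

36

Running Dijkstra from I:
I: 0
K: 2  (via I)
J: 5  (via K)
D: 7  (via K)
C: 13  (via K)
H: 15  (via I)
B: 16  (via J)
E: 21  (via I)
G: 25  (via C)
A: 26  (via K)
M: 26  (via C)
L: 30  (via G)
F: 36  (via C)
Shortest route: I–K–C–F = 36.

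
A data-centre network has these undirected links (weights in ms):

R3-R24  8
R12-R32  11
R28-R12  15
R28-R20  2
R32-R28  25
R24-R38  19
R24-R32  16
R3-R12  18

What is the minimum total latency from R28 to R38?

60 ms

Compare a few routes:
R28 → R12 → R32 → R24 → R38: 15+11+16+19 = 61
R28 → R32 → R24 → R38: 25+16+19 = 60
R28 → R32 → R12 → R3 → R24 → R38: 25+11+18+8+19 = 81
Cheapest is R28 → R32 → R24 → R38 at 60 ms.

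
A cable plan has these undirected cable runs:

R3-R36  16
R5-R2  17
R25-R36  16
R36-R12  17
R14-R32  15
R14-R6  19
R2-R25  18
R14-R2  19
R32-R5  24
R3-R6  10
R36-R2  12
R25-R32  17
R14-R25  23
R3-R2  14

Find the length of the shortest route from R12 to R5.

46

Enumerating some paths:
R12–R36–R3–R2–R5: 17+16+14+17 = 64
R12–R36–R2–R5: 17+12+17 = 46
R12–R36–R25–R2–R5: 17+16+18+17 = 68
The minimum is 46 via R12–R36–R2–R5.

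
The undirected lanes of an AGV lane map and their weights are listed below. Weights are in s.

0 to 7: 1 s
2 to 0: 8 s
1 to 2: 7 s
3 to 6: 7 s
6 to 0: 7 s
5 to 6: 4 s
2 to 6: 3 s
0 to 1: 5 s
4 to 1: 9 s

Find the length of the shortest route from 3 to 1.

Running Dijkstra from 3:
3: 0
6: 7  (via 3)
2: 10  (via 6)
5: 11  (via 6)
0: 14  (via 6)
7: 15  (via 0)
1: 17  (via 2)
Shortest route: 3–6–2–1 = 17 s.

17 s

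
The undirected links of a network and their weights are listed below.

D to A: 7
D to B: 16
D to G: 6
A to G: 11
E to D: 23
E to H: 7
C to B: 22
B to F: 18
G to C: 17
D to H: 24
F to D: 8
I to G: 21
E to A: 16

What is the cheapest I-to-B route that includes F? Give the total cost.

Best I to F: I → G → D → F costing 35
Best F to B: F → B costing 18
Total via F: 35 + 18 = 53.

53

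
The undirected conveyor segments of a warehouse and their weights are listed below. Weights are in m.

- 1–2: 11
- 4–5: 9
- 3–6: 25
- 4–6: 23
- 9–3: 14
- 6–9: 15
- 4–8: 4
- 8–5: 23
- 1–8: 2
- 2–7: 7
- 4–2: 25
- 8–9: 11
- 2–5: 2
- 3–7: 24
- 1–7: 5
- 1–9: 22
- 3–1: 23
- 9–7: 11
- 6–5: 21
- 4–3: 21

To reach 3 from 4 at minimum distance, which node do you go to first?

Compare a few routes:
4 - 3: 21 = 21
4 - 8 - 9 - 3: 4+11+14 = 29
4 - 8 - 1 - 3: 4+2+23 = 29
Cheapest is 4 - 3 at 21 m.
So from 4 the first move is to 3.

3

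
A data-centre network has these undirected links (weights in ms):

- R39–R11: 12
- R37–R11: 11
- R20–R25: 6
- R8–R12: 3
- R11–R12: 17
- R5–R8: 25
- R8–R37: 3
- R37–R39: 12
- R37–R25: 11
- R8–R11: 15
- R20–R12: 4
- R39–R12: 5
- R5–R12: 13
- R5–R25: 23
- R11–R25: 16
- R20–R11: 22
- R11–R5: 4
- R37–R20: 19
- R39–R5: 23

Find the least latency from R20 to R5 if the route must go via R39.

25 ms

Shortest R20→R39: R20 → R12 → R39 = 9
Best R39 to R5: R39 → R11 → R5 costing 16
Total via R39: 9 + 16 = 25 ms.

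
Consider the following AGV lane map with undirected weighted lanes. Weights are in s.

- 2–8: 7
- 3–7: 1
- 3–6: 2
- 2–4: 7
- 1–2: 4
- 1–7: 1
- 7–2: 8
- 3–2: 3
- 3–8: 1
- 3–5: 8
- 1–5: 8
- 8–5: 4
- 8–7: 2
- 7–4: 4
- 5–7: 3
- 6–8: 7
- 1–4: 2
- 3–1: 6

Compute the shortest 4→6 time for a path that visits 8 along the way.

Shortest 4→8: 4–1–7–8 = 5
Best 8 to 6: 8–3–6 costing 3
Total via 8: 5 + 3 = 8 s.

8 s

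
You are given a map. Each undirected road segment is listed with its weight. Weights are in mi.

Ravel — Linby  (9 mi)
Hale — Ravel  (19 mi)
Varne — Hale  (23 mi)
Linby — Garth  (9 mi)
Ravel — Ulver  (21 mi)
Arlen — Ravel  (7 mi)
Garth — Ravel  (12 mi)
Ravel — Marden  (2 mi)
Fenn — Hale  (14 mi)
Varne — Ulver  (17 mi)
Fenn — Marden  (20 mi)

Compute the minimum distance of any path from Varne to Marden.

40 mi

Candidate routes:
Varne–Ulver–Ravel–Marden: 17+21+2 = 40
Varne–Hale–Ravel–Marden: 23+19+2 = 44
Cheapest is Varne–Ulver–Ravel–Marden at 40 mi.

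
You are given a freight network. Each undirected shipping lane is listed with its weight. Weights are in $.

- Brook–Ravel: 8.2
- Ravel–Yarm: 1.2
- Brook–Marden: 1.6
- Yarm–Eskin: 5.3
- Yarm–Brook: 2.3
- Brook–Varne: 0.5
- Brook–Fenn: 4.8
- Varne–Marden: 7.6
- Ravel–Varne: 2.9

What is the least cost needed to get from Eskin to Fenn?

Candidate routes:
Eskin - Yarm - Ravel - Brook - Fenn: 5.3+1.2+8.2+4.8 = 19.5
Eskin - Yarm - Brook - Fenn: 5.3+2.3+4.8 = 12.4
Eskin - Yarm - Ravel - Varne - Brook - Fenn: 5.3+1.2+2.9+0.5+4.8 = 14.7
Cheapest is Eskin - Yarm - Brook - Fenn at $12.4.

$12.4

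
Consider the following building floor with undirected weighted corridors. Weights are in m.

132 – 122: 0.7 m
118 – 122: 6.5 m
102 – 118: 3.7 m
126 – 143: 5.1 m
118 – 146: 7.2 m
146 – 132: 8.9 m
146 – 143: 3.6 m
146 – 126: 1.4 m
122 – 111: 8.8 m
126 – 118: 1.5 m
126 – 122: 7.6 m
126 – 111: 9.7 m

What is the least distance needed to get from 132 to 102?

10.9 m

Enumerating some paths:
132 - 146 - 126 - 118 - 102: 8.9+1.4+1.5+3.7 = 15.5
132 - 146 - 118 - 102: 8.9+7.2+3.7 = 19.8
132 - 122 - 126 - 118 - 102: 0.7+7.6+1.5+3.7 = 13.5
132 - 122 - 118 - 102: 0.7+6.5+3.7 = 10.9
Cheapest is 132 - 122 - 118 - 102 at 10.9 m.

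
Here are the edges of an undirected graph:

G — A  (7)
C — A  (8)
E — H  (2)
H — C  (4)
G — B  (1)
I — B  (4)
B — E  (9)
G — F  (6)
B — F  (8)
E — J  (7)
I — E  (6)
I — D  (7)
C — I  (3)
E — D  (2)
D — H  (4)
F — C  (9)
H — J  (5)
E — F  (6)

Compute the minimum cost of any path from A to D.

Running Dijkstra from A:
A: 0
G: 7  (via A)
B: 8  (via G)
C: 8  (via A)
I: 11  (via C)
H: 12  (via C)
F: 13  (via G)
E: 14  (via H)
D: 16  (via H)
Shortest route: A → C → H → D = 16.

16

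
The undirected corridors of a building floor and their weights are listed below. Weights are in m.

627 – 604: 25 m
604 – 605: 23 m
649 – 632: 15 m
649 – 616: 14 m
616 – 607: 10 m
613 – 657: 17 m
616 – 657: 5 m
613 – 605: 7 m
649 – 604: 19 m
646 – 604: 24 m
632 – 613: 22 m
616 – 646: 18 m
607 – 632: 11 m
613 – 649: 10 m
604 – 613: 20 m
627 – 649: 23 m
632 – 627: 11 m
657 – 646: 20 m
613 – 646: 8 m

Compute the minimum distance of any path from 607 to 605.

39 m

Shortest distances from 607:
607: 0
616: 10  (via 607)
632: 11  (via 607)
657: 15  (via 616)
627: 22  (via 632)
649: 24  (via 616)
646: 28  (via 616)
613: 32  (via 657)
605: 39  (via 613)
Shortest route: 607 → 616 → 657 → 613 → 605 = 39 m.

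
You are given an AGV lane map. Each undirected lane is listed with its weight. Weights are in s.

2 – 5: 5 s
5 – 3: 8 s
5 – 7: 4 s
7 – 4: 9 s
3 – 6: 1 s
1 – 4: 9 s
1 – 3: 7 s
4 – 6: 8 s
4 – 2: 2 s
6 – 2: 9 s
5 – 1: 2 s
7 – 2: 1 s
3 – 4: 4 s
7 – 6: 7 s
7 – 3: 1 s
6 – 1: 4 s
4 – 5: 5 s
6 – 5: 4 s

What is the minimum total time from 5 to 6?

4 s

Enumerating some paths:
5 - 7 - 3 - 6: 4+1+1 = 6
5 - 6: 4 = 4
Cheapest is 5 - 6 at 4 s.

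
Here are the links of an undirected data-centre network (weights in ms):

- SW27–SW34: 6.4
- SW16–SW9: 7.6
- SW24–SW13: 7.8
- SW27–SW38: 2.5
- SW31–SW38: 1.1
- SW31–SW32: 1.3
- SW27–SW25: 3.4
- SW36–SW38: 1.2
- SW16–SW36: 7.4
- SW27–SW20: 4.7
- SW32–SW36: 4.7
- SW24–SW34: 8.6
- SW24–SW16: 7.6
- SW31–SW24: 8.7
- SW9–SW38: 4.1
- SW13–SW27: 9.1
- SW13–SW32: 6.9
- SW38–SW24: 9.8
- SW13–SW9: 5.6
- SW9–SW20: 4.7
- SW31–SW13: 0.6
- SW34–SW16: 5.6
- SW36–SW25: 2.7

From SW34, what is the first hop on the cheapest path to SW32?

SW27

Candidate routes:
SW34 - SW27 - SW38 - SW31 - SW32: 6.4+2.5+1.1+1.3 = 11.3
SW34 - SW27 - SW38 - SW36 - SW32: 6.4+2.5+1.2+4.7 = 14.8
The minimum is 11.3 ms via SW34 - SW27 - SW38 - SW31 - SW32.
So from SW34 the first move is to SW27.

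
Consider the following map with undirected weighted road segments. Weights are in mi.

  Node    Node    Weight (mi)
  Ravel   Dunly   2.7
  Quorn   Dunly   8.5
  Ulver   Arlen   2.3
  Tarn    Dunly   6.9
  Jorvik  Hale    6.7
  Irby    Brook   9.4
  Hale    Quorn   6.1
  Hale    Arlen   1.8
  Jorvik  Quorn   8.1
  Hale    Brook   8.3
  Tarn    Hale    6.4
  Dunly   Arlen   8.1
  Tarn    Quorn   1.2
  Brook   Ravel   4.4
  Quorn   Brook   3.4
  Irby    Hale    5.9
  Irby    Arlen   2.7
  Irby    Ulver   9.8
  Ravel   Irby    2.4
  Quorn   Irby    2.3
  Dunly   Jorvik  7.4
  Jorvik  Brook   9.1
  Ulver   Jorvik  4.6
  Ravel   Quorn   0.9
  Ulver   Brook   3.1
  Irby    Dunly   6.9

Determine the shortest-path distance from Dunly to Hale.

9.6 mi

Enumerating some paths:
Dunly - Ravel - Quorn - Hale: 2.7+0.9+6.1 = 9.7
Dunly - Arlen - Hale: 8.1+1.8 = 9.9
Dunly - Ravel - Irby - Arlen - Hale: 2.7+2.4+2.7+1.8 = 9.6
The minimum is 9.6 mi via Dunly - Ravel - Irby - Arlen - Hale.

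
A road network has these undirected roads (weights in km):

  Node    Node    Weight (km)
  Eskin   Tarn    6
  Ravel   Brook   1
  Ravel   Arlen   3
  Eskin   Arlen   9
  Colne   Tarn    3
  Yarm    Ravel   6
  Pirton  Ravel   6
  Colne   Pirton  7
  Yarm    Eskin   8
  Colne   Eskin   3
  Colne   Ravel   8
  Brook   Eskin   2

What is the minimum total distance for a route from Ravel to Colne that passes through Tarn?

Best Ravel to Tarn: Ravel → Brook → Eskin → Tarn costing 9
Best Tarn to Colne: Tarn → Colne costing 3
Total via Tarn: 9 + 3 = 12 km.

12 km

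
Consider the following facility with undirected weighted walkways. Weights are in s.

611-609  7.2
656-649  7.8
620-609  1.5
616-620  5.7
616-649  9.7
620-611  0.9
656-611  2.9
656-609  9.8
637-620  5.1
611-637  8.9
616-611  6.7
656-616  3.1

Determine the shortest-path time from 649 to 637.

Compare a few routes:
649–656–611–637: 7.8+2.9+8.9 = 19.6
649–616–656–611–620–637: 9.7+3.1+2.9+0.9+5.1 = 21.7
649–616–620–637: 9.7+5.7+5.1 = 20.5
649–656–611–620–637: 7.8+2.9+0.9+5.1 = 16.7
Cheapest is 649–656–611–620–637 at 16.7 s.

16.7 s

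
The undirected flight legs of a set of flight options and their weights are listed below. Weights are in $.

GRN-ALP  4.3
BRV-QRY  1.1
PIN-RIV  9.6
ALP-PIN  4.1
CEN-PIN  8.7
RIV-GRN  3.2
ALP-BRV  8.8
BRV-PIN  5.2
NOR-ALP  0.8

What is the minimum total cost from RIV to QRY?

Settle nodes by increasing distance from RIV:
RIV: 0
GRN: 3.2  (via RIV)
ALP: 7.5  (via GRN)
NOR: 8.3  (via ALP)
PIN: 9.6  (via RIV)
BRV: 14.8  (via PIN)
QRY: 15.9  (via BRV)
Shortest route: RIV–PIN–BRV–QRY = $15.9.

$15.9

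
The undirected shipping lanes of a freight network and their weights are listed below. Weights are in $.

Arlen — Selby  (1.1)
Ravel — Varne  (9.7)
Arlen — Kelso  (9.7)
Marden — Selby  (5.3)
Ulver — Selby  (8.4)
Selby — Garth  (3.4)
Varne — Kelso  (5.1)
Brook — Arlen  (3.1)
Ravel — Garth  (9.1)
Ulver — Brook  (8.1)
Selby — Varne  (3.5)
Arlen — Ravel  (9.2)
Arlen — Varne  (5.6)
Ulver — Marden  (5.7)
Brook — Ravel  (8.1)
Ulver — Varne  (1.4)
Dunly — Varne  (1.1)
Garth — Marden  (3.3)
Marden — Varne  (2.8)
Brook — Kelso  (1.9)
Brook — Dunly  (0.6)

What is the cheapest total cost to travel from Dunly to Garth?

Compare a few routes:
Dunly–Varne–Marden–Garth: 1.1+2.8+3.3 = 7.2
Dunly–Varne–Selby–Garth: 1.1+3.5+3.4 = 8
The minimum is $7.2 via Dunly–Varne–Marden–Garth.

$7.2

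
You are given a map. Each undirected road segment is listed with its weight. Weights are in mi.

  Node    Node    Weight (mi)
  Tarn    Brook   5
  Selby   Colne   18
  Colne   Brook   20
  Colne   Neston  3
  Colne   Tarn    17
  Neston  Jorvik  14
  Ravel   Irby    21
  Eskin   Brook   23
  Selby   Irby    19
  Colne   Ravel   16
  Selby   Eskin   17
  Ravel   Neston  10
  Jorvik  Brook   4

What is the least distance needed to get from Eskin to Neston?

Running Dijkstra from Eskin:
Eskin: 0
Selby: 17  (via Eskin)
Brook: 23  (via Eskin)
Jorvik: 27  (via Brook)
Tarn: 28  (via Brook)
Colne: 35  (via Selby)
Irby: 36  (via Selby)
Neston: 38  (via Colne)
Shortest route: Eskin–Selby–Colne–Neston = 38 mi.

38 mi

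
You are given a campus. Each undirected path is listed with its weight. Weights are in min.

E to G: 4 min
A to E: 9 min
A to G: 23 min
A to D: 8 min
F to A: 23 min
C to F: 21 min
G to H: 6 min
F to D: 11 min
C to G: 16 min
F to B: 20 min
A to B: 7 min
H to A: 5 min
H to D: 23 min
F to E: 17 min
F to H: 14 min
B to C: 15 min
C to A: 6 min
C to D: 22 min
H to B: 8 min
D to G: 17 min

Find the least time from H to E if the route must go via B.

Shortest H→B: H → B = 8
Best B to E: B → A → E costing 16
Total via B: 8 + 16 = 24 min.

24 min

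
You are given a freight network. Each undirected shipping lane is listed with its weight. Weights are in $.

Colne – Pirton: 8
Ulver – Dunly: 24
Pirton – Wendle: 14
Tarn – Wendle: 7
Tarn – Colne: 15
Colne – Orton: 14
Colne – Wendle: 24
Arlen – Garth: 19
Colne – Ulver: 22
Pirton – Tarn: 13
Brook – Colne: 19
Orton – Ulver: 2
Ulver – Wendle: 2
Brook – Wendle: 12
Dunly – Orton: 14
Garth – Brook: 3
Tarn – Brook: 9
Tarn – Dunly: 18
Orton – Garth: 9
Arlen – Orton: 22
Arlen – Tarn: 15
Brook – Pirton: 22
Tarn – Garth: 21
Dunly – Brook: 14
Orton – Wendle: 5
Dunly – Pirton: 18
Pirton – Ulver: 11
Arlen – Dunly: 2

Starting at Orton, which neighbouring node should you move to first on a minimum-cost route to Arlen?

Compare a few routes:
Orton - Dunly - Arlen: 14+2 = 16
Orton - Arlen: 22 = 22
The minimum is $16 via Orton - Dunly - Arlen.
So from Orton the first move is to Dunly.

Dunly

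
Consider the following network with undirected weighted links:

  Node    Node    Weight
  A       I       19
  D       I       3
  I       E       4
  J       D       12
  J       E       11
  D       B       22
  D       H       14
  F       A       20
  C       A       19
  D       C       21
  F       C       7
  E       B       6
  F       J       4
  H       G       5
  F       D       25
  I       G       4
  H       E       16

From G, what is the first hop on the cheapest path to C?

I

Compare a few routes:
G - I - D - J - F - C: 4+3+12+4+7 = 30
G - I - D - C: 4+3+21 = 28
The minimum is 28 via G - I - D - C.
So from G the first move is to I.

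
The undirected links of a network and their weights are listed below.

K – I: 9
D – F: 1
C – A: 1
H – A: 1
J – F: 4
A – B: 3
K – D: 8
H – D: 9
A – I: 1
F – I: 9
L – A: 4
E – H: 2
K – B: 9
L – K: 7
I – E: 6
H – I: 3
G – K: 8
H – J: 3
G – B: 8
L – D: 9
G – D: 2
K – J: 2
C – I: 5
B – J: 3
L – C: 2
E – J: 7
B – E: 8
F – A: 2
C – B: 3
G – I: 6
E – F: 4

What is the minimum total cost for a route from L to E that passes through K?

Shortest L→K: L–K = 7
Shortest K→E: K–J–H–E = 7
Total via K: 7 + 7 = 14.

14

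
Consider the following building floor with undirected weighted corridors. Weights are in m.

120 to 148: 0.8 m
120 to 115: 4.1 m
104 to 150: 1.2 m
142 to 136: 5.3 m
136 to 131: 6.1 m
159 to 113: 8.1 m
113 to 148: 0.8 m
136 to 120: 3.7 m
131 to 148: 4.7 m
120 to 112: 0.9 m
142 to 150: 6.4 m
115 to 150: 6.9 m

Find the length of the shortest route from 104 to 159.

21.9 m

Settle nodes by increasing distance from 104:
104: 0
150: 1.2  (via 104)
142: 7.6  (via 150)
115: 8.1  (via 150)
120: 12.2  (via 115)
136: 12.9  (via 142)
148: 13  (via 120)
112: 13.1  (via 120)
113: 13.8  (via 148)
131: 17.7  (via 148)
159: 21.9  (via 113)
Shortest route: 104 → 150 → 115 → 120 → 148 → 113 → 159 = 21.9 m.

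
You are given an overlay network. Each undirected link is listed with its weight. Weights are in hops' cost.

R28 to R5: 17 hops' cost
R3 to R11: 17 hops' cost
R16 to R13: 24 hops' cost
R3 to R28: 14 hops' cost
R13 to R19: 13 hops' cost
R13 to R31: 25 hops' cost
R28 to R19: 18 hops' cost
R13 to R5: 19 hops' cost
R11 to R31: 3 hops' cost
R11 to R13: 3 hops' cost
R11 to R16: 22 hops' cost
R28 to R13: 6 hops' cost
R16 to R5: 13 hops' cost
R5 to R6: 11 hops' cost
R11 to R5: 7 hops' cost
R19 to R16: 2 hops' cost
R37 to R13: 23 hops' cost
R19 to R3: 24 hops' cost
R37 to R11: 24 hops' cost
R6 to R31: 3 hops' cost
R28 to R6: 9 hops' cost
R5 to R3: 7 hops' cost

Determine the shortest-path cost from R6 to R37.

Candidate routes:
R6 → R31 → R11 → R13 → R37: 3+3+3+23 = 32
R6 → R31 → R11 → R37: 3+3+24 = 30
R6 → R28 → R13 → R37: 9+6+23 = 38
Cheapest is R6 → R31 → R11 → R37 at 30 hops' cost.

30 hops' cost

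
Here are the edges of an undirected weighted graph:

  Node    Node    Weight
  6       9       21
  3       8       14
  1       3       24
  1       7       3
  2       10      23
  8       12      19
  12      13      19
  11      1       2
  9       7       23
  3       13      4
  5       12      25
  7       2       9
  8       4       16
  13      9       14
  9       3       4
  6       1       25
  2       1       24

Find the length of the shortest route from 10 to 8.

Compare a few routes:
10–2–7–9–13–3–8: 23+9+23+14+4+14 = 87
10–2–7–1–3–8: 23+9+3+24+14 = 73
10–2–1–7–9–3–8: 23+24+3+23+4+14 = 91
10–2–1–3–8: 23+24+24+14 = 85
The minimum is 73 via 10–2–7–1–3–8.

73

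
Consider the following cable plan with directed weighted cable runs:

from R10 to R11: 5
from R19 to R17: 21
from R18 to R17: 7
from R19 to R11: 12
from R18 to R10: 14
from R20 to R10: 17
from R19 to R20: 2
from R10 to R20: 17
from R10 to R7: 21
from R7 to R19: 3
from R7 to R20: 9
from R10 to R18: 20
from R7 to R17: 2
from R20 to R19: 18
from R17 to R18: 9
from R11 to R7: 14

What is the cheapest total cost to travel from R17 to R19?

45

Running Dijkstra from R17:
R17: 0
R18: 9  (via R17)
R10: 23  (via R18)
R11: 28  (via R10)
R20: 40  (via R10)
R7: 42  (via R11)
R19: 45  (via R7)
Shortest route: R17–R18–R10–R11–R7–R19 = 45.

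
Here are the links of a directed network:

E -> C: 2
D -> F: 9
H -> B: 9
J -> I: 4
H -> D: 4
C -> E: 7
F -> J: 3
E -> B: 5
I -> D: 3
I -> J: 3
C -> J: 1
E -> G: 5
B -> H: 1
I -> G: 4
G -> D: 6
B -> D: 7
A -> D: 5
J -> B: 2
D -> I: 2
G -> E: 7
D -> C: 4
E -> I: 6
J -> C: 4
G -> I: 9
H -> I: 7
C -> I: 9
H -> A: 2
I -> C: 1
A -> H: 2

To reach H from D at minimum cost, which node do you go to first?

Candidate routes:
D - C - J - B - H: 4+1+2+1 = 8
D - F - J - B - H: 9+3+2+1 = 15
D - I - J - B - H: 2+3+2+1 = 8
D - I - C - J - B - H: 2+1+1+2+1 = 7
The minimum is 7 via D - I - C - J - B - H.
So from D the first move is to I.

I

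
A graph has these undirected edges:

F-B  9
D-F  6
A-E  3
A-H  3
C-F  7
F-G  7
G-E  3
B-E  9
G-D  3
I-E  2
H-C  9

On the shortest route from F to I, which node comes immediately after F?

G

Compare a few routes:
F → D → G → E → I: 6+3+3+2 = 14
F → B → E → I: 9+9+2 = 20
F → G → E → I: 7+3+2 = 12
Cheapest is F → G → E → I at 12.
So from F the first move is to G.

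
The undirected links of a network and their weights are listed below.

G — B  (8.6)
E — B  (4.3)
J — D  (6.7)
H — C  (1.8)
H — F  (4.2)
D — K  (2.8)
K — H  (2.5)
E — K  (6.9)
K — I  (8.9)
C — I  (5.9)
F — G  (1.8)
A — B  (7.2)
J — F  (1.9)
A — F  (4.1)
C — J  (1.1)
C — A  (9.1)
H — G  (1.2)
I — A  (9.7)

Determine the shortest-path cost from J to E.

12.3

Shortest distances from J:
J: 0
C: 1.1  (via J)
F: 1.9  (via J)
H: 2.9  (via C)
G: 3.7  (via F)
K: 5.4  (via H)
A: 6  (via F)
D: 6.7  (via J)
I: 7  (via C)
B: 12.3  (via G)
E: 12.3  (via K)
Shortest route: J → C → H → K → E = 12.3.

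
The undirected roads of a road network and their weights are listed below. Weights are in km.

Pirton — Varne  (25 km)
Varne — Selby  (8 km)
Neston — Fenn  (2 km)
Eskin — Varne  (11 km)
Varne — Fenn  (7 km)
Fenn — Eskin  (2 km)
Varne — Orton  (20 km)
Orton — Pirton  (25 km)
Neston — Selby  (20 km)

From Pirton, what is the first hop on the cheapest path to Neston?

Varne

Candidate routes:
Pirton → Varne → Selby → Neston: 25+8+20 = 53
Pirton → Varne → Eskin → Fenn → Neston: 25+11+2+2 = 40
Pirton → Varne → Fenn → Neston: 25+7+2 = 34
The minimum is 34 km via Pirton → Varne → Fenn → Neston.
So from Pirton the first move is to Varne.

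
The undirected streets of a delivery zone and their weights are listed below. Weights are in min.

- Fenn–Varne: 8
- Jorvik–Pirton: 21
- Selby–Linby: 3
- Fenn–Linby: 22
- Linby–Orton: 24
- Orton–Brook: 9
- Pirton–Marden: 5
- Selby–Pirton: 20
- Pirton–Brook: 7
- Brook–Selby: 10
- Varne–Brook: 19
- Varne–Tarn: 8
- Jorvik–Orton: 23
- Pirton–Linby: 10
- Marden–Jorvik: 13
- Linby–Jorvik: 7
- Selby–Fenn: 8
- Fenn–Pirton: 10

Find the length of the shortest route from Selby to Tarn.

Running Dijkstra from Selby:
Selby: 0
Linby: 3  (via Selby)
Fenn: 8  (via Selby)
Brook: 10  (via Selby)
Jorvik: 10  (via Linby)
Pirton: 13  (via Linby)
Varne: 16  (via Fenn)
Marden: 18  (via Pirton)
Orton: 19  (via Brook)
Tarn: 24  (via Varne)
Shortest route: Selby–Fenn–Varne–Tarn = 24 min.

24 min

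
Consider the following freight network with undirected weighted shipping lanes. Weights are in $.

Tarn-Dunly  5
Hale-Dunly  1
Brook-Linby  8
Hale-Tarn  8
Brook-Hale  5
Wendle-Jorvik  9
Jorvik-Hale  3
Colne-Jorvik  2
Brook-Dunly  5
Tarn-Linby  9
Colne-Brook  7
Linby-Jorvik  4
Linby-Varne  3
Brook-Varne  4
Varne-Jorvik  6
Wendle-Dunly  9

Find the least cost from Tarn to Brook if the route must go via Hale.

Best Tarn to Hale: Tarn–Dunly–Hale costing 6
Best Hale to Brook: Hale–Brook costing 5
Total via Hale: 6 + 5 = $11.

$11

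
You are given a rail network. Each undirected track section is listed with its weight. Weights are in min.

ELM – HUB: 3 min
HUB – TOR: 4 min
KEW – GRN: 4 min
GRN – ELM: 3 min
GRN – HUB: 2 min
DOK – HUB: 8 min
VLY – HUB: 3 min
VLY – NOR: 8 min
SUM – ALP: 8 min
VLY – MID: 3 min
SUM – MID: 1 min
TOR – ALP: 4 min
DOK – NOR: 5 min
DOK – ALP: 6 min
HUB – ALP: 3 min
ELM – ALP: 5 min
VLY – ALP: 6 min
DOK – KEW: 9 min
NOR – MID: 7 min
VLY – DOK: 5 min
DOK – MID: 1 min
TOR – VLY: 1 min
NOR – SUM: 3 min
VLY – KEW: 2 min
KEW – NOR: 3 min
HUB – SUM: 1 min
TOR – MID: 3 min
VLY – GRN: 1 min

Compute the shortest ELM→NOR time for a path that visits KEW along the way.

9 min

Best ELM to KEW: ELM → GRN → VLY → KEW costing 6
Shortest KEW→NOR: KEW → NOR = 3
Total via KEW: 6 + 3 = 9 min.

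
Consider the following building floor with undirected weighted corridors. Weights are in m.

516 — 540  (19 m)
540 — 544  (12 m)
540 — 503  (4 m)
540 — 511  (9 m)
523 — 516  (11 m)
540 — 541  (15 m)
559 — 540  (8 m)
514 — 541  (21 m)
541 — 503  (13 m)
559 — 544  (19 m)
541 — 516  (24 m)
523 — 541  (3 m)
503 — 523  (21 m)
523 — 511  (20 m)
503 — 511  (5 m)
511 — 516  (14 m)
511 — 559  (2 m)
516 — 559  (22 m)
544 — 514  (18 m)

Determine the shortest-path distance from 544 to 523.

30 m

Shortest distances from 544:
544: 0
540: 12  (via 544)
503: 16  (via 540)
514: 18  (via 544)
559: 19  (via 544)
511: 21  (via 540)
541: 27  (via 540)
523: 30  (via 541)
Shortest route: 544–540–541–523 = 30 m.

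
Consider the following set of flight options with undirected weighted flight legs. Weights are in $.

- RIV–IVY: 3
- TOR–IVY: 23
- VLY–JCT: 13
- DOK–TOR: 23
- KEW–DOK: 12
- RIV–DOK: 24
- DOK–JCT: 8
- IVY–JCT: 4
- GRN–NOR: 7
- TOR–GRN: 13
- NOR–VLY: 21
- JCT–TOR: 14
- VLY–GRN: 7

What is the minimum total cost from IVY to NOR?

Shortest distances from IVY:
IVY: 0
RIV: 3  (via IVY)
JCT: 4  (via IVY)
DOK: 12  (via JCT)
VLY: 17  (via JCT)
TOR: 18  (via JCT)
GRN: 24  (via VLY)
KEW: 24  (via DOK)
NOR: 31  (via GRN)
Shortest route: IVY → JCT → VLY → GRN → NOR = $31.

$31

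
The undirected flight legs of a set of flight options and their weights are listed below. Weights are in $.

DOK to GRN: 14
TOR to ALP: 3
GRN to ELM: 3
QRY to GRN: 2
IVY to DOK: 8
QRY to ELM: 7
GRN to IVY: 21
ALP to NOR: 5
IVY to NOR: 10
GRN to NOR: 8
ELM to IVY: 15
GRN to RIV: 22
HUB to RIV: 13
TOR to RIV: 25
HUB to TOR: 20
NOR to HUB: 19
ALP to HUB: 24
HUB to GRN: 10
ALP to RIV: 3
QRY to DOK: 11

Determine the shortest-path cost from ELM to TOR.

$19

Settle nodes by increasing distance from ELM:
ELM: 0
GRN: 3  (via ELM)
QRY: 5  (via GRN)
NOR: 11  (via GRN)
HUB: 13  (via GRN)
IVY: 15  (via ELM)
ALP: 16  (via NOR)
DOK: 16  (via QRY)
TOR: 19  (via ALP)
Shortest route: ELM → GRN → NOR → ALP → TOR = $19.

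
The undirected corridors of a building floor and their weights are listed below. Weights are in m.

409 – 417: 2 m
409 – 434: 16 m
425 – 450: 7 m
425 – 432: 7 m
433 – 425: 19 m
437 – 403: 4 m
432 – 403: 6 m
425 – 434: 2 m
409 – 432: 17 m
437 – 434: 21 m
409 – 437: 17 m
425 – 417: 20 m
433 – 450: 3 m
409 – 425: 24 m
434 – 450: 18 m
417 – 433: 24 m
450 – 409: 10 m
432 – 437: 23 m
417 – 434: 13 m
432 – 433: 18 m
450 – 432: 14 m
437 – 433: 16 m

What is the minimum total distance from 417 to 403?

23 m

Candidate routes:
417–434–425–432–403: 13+2+7+6 = 28
417–409–432–403: 2+17+6 = 25
417–409–437–403: 2+17+4 = 23
Cheapest is 417–409–437–403 at 23 m.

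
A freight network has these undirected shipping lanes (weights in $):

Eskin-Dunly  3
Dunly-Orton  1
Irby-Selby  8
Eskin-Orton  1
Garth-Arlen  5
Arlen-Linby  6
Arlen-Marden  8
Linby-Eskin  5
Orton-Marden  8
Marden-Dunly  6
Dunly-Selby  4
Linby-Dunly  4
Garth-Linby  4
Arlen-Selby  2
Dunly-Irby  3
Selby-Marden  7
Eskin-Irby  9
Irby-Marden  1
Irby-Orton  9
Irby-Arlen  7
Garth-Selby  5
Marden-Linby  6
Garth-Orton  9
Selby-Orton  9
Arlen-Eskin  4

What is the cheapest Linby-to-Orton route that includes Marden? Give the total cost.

$11

Shortest Linby→Marden: Linby–Marden = 6
Shortest Marden→Orton: Marden–Irby–Dunly–Orton = 5
Total via Marden: 6 + 5 = $11.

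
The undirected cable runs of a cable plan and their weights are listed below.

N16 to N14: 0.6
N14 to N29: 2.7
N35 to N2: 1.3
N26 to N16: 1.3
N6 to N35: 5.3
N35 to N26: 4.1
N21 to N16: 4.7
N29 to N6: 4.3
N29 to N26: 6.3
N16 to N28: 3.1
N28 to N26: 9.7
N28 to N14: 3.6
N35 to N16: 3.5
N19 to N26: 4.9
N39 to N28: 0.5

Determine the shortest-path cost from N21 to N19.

Running Dijkstra from N21:
N21: 0
N16: 4.7  (via N21)
N14: 5.3  (via N16)
N26: 6  (via N16)
N28: 7.8  (via N16)
N29: 8  (via N14)
N35: 8.2  (via N16)
N39: 8.3  (via N28)
N2: 9.5  (via N35)
N19: 10.9  (via N26)
Shortest route: N21 → N16 → N26 → N19 = 10.9.

10.9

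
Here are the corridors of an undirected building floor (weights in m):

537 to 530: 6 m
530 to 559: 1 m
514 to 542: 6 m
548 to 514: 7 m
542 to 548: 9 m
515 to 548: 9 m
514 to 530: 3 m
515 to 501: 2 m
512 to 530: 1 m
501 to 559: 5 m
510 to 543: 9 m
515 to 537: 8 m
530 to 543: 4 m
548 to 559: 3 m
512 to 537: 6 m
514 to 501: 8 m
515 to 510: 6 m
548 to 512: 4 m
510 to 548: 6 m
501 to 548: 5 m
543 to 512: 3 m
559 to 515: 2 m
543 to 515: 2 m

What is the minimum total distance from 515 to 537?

Shortest distances from 515:
515: 0
501: 2  (via 515)
559: 2  (via 515)
543: 2  (via 515)
530: 3  (via 559)
512: 4  (via 530)
548: 5  (via 559)
514: 6  (via 530)
510: 6  (via 515)
537: 8  (via 515)
Shortest route: 515 → 537 = 8 m.

8 m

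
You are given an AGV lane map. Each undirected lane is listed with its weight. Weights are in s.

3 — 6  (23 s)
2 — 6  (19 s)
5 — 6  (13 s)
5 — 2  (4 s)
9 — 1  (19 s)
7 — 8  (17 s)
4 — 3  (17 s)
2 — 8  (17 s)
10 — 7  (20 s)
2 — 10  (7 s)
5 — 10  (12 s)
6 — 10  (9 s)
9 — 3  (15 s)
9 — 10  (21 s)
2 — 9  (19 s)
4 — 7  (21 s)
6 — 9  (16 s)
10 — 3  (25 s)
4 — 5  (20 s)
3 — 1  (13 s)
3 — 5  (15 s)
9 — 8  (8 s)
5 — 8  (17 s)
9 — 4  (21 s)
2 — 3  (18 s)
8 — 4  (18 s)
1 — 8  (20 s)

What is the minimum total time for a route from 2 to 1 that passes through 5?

32 s

Best 2 to 5: 2 → 5 costing 4
Shortest 5→1: 5 → 3 → 1 = 28
Total via 5: 4 + 28 = 32 s.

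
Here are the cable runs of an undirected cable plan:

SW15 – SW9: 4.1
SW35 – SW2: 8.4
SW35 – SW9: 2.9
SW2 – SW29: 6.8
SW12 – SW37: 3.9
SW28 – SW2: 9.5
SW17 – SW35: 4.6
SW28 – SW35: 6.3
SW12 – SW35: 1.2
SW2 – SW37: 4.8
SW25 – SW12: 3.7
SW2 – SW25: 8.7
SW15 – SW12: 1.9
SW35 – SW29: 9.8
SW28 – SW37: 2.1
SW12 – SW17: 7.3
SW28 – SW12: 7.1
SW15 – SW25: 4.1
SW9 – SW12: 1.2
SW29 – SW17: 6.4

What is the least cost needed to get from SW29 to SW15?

12.9

Candidate routes:
SW29 - SW35 - SW12 - SW15: 9.8+1.2+1.9 = 12.9
SW29 - SW17 - SW35 - SW12 - SW15: 6.4+4.6+1.2+1.9 = 14.1
SW29 - SW17 - SW12 - SW15: 6.4+7.3+1.9 = 15.6
SW29 - SW35 - SW9 - SW12 - SW15: 9.8+2.9+1.2+1.9 = 15.8
The minimum is 12.9 via SW29 - SW35 - SW12 - SW15.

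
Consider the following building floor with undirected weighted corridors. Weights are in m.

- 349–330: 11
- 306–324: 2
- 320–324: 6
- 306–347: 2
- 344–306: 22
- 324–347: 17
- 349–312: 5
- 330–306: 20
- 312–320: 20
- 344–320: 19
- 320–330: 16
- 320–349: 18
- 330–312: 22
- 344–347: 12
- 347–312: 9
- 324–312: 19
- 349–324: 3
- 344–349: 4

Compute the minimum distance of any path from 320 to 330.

16 m

Shortest distances from 320:
320: 0
324: 6  (via 320)
306: 8  (via 324)
349: 9  (via 324)
347: 10  (via 306)
344: 13  (via 349)
312: 14  (via 349)
330: 16  (via 320)
Shortest route: 320 → 330 = 16 m.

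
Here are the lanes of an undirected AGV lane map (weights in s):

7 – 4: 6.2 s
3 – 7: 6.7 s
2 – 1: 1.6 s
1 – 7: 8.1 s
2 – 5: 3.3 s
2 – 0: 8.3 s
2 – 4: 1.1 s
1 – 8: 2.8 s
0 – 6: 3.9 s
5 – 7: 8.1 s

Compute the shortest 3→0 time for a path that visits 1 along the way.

24.7 s

Shortest 3→1: 3 → 7 → 1 = 14.8
Shortest 1→0: 1 → 2 → 0 = 9.9
Total via 1: 14.8 + 9.9 = 24.7 s.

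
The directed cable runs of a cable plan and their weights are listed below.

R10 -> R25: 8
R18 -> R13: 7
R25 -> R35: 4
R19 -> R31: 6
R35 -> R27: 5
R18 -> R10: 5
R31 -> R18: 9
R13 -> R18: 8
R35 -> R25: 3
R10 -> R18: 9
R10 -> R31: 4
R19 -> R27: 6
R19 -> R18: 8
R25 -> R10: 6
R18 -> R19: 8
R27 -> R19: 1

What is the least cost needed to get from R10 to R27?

17

Candidate routes:
R10 → R18 → R19 → R27: 9+8+6 = 23
R10 → R25 → R35 → R27: 8+4+5 = 17
R10 → R31 → R18 → R19 → R27: 4+9+8+6 = 27
The minimum is 17 via R10 → R25 → R35 → R27.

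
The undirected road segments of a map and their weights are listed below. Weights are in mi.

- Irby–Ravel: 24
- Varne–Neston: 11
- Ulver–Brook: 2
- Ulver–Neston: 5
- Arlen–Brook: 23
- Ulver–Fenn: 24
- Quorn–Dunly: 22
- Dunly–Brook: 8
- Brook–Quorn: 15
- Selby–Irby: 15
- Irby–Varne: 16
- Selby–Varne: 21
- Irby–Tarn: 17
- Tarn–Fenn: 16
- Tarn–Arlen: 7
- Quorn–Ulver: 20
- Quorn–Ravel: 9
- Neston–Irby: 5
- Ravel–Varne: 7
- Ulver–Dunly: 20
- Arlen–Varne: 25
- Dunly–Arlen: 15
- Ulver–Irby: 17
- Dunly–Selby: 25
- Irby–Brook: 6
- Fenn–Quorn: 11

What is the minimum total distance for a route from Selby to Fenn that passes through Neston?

49 mi

Best Selby to Neston: Selby → Irby → Neston costing 20
Shortest Neston→Fenn: Neston → Ulver → Fenn = 29
Total via Neston: 20 + 29 = 49 mi.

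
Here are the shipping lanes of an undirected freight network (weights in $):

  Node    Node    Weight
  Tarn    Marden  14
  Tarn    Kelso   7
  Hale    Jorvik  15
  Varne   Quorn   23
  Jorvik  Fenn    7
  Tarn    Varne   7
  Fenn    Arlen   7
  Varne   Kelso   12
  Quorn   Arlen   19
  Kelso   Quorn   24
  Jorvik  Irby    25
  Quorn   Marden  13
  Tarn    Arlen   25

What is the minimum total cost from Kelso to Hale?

$61

Shortest distances from Kelso:
Kelso: 0
Tarn: 7  (via Kelso)
Varne: 12  (via Kelso)
Marden: 21  (via Tarn)
Quorn: 24  (via Kelso)
Arlen: 32  (via Tarn)
Fenn: 39  (via Arlen)
Jorvik: 46  (via Fenn)
Hale: 61  (via Jorvik)
Shortest route: Kelso–Tarn–Arlen–Fenn–Jorvik–Hale = $61.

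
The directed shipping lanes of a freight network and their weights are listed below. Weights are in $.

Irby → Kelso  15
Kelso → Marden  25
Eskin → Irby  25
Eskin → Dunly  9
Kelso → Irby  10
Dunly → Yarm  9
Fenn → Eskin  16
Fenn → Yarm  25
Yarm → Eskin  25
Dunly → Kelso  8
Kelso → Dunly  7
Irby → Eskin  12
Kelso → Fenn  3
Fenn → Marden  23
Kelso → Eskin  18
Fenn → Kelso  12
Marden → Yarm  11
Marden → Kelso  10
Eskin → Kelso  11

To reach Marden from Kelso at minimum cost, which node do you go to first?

Marden

Compare a few routes:
Kelso–Fenn–Marden: 3+23 = 26
Kelso–Marden: 25 = 25
The minimum is $25 via Kelso–Marden.
So from Kelso the first move is to Marden.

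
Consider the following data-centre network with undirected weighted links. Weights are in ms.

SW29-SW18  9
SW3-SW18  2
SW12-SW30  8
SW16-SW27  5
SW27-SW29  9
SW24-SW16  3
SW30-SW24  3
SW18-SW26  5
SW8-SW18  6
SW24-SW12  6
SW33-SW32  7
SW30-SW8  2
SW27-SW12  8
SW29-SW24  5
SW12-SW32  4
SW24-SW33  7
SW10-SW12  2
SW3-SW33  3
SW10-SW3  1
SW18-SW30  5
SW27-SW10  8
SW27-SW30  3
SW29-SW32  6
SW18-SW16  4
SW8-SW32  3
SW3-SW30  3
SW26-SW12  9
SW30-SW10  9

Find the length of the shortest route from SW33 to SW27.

Enumerating some paths:
SW33 → SW3 → SW10 → SW27: 3+1+8 = 12
SW33 → SW24 → SW30 → SW27: 7+3+3 = 13
SW33 → SW3 → SW30 → SW27: 3+3+3 = 9
SW33 → SW3 → SW18 → SW30 → SW27: 3+2+5+3 = 13
Cheapest is SW33 → SW3 → SW30 → SW27 at 9 ms.

9 ms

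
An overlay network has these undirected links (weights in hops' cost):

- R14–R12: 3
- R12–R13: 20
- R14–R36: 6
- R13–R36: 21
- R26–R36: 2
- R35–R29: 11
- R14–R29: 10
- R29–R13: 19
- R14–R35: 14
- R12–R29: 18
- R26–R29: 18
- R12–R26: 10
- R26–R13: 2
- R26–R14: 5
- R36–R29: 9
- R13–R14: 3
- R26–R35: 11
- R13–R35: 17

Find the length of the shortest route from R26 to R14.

5 hops' cost

Running Dijkstra from R26:
R26: 0
R36: 2  (via R26)
R13: 2  (via R26)
R14: 5  (via R26)
Shortest route: R26–R14 = 5 hops' cost.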